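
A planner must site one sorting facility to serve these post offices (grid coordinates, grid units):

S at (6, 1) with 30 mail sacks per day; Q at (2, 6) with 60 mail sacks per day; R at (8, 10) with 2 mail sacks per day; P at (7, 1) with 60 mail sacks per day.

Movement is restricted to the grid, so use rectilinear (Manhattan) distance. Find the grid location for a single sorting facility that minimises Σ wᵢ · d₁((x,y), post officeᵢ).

Manhattan distance separates: Σwᵢ(|x−xᵢ|+|y−yᵢ|) = Σwᵢ|x−xᵢ| + Σwᵢ|y−yᵢ|, so x and y are optimised independently as 1-D weighted medians.
Total weight W = 152; half = 76.
x-coordinate, sorted with cumulative weight:
  x=2 (Q, w=60) cum 60
  x=6 (S, w=30) cum 90  ← median
  x=7 (P, w=60) cum 150
  x=8 (R, w=2) cum 152
⇒ x* = 6
y-coordinate, sorted with cumulative weight:
  y=1 (S, w=30) cum 30
  y=1 (P, w=60) cum 90  ← median
  y=6 (Q, w=60) cum 150
  y=10 (R, w=2) cum 152
⇒ y* = 1

(6, 1)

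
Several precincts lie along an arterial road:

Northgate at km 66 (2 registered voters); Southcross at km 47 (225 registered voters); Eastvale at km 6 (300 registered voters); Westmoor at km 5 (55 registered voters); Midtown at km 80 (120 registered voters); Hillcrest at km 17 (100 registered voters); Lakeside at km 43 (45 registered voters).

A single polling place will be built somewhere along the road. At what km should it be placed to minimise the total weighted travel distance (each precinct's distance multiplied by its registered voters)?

For a sum of weighted absolute distances on a line, the optimum is the weighted median (not the mean). Total weight W = 847; half-weight = 423.5.
Sort by position and accumulate weight:
  km 5 (Westmoor, w=55) → cum 55
  km 6 (Eastvale, w=300) → cum 355
  km 17 (Hillcrest, w=100) → cum 455  ≥ 423.5 → median here
  km 43 (Lakeside, w=45) → cum 500
  km 47 (Southcross, w=225) → cum 725
  km 66 (Northgate, w=2) → cum 727
  km 80 (Midtown, w=120) → cum 847
Optimal location: km 17.

x = 17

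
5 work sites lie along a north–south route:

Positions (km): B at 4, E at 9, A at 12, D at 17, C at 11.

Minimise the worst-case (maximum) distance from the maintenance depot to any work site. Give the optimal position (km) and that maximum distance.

location 10.5, max distance 6.5

The 1-center on a line is the midpoint of the two extreme points: leftmost at 4, rightmost at 17.
Optimal location = (4 + 17)/2 = 10.5; maximum distance = (17 − 4)/2 = 6.5.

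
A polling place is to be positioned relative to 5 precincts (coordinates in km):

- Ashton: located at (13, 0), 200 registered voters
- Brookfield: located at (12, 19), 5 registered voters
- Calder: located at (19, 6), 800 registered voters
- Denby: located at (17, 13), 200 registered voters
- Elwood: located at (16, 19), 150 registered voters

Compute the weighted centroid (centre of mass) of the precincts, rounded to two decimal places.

The minimiser of Σwᵢ‖p−pᵢ‖² is the weighted centroid p* = (Σwᵢpᵢ)/(Σwᵢ).
Σwᵢ = 1355.
Σwᵢxᵢ = 200·13 + 5·12 + 800·19 + 200·17 + 150·16 = 23660.
Σwᵢyᵢ = 200·0 + 5·19 + 800·6 + 200·13 + 150·19 = 10345.
x* = 23660/1355 = 17.46, y* = 10345/1355 = 7.63.

(17.46, 7.63)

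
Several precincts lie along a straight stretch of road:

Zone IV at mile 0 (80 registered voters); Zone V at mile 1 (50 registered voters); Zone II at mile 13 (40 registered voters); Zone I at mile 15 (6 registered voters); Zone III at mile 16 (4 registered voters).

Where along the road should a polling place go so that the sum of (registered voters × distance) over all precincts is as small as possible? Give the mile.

For a sum of weighted absolute distances on a line, the optimum is the weighted median (not the mean). Total weight W = 180; half-weight = 90.
Sort by position and accumulate weight:
  mile 0 (Zone IV, w=80) → cum 80
  mile 1 (Zone V, w=50) → cum 130  ≥ 90 → median here
  mile 13 (Zone II, w=40) → cum 170
  mile 15 (Zone I, w=6) → cum 176
  mile 16 (Zone III, w=4) → cum 180
Optimal location: mile 1.

x = 1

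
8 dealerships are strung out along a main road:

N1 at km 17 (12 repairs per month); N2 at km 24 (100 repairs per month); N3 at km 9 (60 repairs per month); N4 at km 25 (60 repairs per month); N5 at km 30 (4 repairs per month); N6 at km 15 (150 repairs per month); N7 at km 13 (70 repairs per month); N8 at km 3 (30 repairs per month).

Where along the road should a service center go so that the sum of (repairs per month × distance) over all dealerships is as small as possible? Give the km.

x = 15

For a sum of weighted absolute distances on a line, the optimum is the weighted median (not the mean). Total weight W = 486; half-weight = 243.
Sort by position and accumulate weight:
  km 3 (N8, w=30) → cum 30
  km 9 (N3, w=60) → cum 90
  km 13 (N7, w=70) → cum 160
  km 15 (N6, w=150) → cum 310  ≥ 243 → median here
  km 17 (N1, w=12) → cum 322
  km 24 (N2, w=100) → cum 422
  km 25 (N4, w=60) → cum 482
  km 30 (N5, w=4) → cum 486
Optimal location: km 15.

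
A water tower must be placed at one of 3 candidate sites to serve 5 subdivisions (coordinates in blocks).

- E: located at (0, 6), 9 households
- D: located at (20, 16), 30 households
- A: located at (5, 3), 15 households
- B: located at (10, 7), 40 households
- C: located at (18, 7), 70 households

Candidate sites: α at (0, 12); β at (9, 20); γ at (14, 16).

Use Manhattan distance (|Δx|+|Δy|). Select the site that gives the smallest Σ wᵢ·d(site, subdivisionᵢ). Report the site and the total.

γ, total 2156 blocks

Total weighted distance at each candidate:
  α (0, 12): total = 3194
  β (9, 20): total = 3072
  γ (14, 16): total = 2156
Minimum is at γ with total 2156 blocks.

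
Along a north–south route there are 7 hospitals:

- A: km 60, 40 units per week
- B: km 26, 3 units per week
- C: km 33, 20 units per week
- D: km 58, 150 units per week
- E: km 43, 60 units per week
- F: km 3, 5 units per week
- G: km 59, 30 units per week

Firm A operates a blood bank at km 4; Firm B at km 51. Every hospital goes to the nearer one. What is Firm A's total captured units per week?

8

The indifferent point is the midpoint (4+51)/2 = 27.5; hospitals left of it (closer to Firm A at 4) go to Firm A, those right go to Firm B.
  F at 3 (w=5) → Firm A
  B at 26 (w=3) → Firm A
  C at 33 (w=20) → Firm B
  E at 43 (w=60) → Firm B
  D at 58 (w=150) → Firm B
  G at 59 (w=30) → Firm B
  A at 60 (w=40) → Firm B
Firm A captures 8; Firm B captures 300.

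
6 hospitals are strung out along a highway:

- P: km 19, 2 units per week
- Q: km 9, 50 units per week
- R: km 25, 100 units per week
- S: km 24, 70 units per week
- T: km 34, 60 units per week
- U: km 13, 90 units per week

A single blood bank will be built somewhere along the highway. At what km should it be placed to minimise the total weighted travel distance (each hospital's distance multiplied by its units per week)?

For a sum of weighted absolute distances on a line, the optimum is the weighted median (not the mean). Total weight W = 372; half-weight = 186.
Sort by position and accumulate weight:
  km 9 (Q, w=50) → cum 50
  km 13 (U, w=90) → cum 140
  km 19 (P, w=2) → cum 142
  km 24 (S, w=70) → cum 212  ≥ 186 → median here
  km 25 (R, w=100) → cum 312
  km 34 (T, w=60) → cum 372
Optimal location: km 24.

x = 24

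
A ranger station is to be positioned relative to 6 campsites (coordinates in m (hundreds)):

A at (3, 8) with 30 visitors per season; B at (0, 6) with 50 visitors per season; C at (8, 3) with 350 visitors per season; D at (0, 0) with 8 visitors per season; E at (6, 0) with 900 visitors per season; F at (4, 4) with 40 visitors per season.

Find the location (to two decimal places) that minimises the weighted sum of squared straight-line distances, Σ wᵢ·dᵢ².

(6.13, 1.27)

The minimiser of Σwᵢ‖p−pᵢ‖² is the weighted centroid p* = (Σwᵢpᵢ)/(Σwᵢ).
Σwᵢ = 1378.
Σwᵢxᵢ = 30·3 + 50·0 + 350·8 + 8·0 + 900·6 + 40·4 = 8450.
Σwᵢyᵢ = 30·8 + 50·6 + 350·3 + 8·0 + 900·0 + 40·4 = 1750.
x* = 8450/1378 = 6.13, y* = 1750/1378 = 1.27.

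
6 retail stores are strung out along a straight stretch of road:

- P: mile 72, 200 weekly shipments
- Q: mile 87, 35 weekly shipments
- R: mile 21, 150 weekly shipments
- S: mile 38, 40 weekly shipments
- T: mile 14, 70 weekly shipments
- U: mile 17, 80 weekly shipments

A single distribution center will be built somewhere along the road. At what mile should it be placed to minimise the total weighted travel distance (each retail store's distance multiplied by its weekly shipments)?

x = 21

For a sum of weighted absolute distances on a line, the optimum is the weighted median (not the mean). Total weight W = 575; half-weight = 287.5.
Sort by position and accumulate weight:
  mile 14 (T, w=70) → cum 70
  mile 17 (U, w=80) → cum 150
  mile 21 (R, w=150) → cum 300  ≥ 287.5 → median here
  mile 38 (S, w=40) → cum 340
  mile 72 (P, w=200) → cum 540
  mile 87 (Q, w=35) → cum 575
Optimal location: mile 21.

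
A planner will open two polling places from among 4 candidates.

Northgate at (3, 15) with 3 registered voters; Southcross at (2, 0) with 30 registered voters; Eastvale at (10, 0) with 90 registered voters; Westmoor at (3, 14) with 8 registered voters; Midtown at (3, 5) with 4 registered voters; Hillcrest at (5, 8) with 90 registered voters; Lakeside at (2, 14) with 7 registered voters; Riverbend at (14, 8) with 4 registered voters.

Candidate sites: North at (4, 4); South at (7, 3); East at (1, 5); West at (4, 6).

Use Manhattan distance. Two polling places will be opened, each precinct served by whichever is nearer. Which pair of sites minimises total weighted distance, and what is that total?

Evaluate every pair (each demand assigned to the nearer of the two):
  {South, West}: total = 1278
  {North, South}: total = 1434
  {North, West}: total = 1578
  {South, East}: total = 1600
  {East, West}: total = 1758
  {North, East}: total = 1788
Best pair: {South, West} with total 1278.

{South, West}, total 1278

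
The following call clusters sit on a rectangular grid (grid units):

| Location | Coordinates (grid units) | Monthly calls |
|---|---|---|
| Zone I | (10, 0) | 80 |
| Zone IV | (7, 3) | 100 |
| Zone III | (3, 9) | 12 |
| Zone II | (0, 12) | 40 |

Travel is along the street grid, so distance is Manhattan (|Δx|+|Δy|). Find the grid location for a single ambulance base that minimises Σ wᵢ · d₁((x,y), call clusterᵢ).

Manhattan distance separates: Σwᵢ(|x−xᵢ|+|y−yᵢ|) = Σwᵢ|x−xᵢ| + Σwᵢ|y−yᵢ|, so x and y are optimised independently as 1-D weighted medians.
Total weight W = 232; half = 116.
x-coordinate, sorted with cumulative weight:
  x=0 (Zone II, w=40) cum 40
  x=3 (Zone III, w=12) cum 52
  x=7 (Zone IV, w=100) cum 152  ← median
  x=10 (Zone I, w=80) cum 232
⇒ x* = 7
y-coordinate, sorted with cumulative weight:
  y=0 (Zone I, w=80) cum 80
  y=3 (Zone IV, w=100) cum 180  ← median
  y=9 (Zone III, w=12) cum 192
  y=12 (Zone II, w=40) cum 232
⇒ y* = 3

(7, 3)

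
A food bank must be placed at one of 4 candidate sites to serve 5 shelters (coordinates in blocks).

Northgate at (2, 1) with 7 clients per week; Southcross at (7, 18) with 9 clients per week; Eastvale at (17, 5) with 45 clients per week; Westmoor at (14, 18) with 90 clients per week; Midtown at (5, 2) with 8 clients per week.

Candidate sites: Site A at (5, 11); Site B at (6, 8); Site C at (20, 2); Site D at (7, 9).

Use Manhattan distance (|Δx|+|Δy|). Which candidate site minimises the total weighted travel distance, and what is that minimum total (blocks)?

Site D, total 2314 blocks

Total weighted distance at each candidate:
  Site A (5, 11): total = 2494
  Site B (6, 8): total = 2482
  Site C (20, 2): total = 2764
  Site D (7, 9): total = 2314
Minimum is at Site D with total 2314 blocks.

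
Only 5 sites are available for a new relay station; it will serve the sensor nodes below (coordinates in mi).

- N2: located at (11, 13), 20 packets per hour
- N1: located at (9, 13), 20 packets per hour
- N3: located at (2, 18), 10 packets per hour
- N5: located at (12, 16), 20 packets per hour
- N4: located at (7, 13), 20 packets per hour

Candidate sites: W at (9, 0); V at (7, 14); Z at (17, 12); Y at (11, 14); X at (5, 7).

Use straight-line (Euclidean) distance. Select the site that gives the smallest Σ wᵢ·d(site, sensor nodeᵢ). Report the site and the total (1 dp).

Y, total 290.4 mi

Total weighted distance at each candidate:
  W (9, 0): total = 1304.8
  V (7, 14): total = 318.9
  Z (17, 12): total = 773.5
  Y (11, 14): total = 290.4
  X (5, 7): total = 782.5
Minimum is at Y with total 290.4 mi.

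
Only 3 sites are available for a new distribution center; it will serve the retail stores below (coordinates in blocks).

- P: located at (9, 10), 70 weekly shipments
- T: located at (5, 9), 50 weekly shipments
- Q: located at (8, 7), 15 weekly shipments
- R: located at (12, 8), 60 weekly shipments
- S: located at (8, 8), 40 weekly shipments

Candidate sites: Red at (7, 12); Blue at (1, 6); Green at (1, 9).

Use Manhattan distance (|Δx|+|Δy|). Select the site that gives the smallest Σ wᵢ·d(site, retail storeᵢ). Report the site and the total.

Red, total 1360 blocks

Total weighted distance at each candidate:
  Red (7, 12): total = 1360
  Blue (1, 6): total = 2450
  Green (1, 9): total = 2005
Minimum is at Red with total 1360 blocks.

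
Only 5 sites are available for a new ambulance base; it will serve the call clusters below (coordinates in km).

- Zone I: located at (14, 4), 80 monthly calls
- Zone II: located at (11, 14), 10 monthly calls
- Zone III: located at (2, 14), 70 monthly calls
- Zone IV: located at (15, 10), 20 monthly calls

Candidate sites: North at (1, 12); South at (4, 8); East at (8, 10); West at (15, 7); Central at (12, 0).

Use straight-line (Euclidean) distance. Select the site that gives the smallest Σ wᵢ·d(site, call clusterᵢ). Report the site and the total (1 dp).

Total weighted distance at each candidate:
  North (1, 12): total = 1762.5
  South (4, 8): total = 1620.1
  East (8, 10): total = 1373.6
  West (15, 7): total = 1427.1
  Central (12, 0): total = 1911.3
Minimum is at East with total 1373.6 km.

East, total 1373.6 km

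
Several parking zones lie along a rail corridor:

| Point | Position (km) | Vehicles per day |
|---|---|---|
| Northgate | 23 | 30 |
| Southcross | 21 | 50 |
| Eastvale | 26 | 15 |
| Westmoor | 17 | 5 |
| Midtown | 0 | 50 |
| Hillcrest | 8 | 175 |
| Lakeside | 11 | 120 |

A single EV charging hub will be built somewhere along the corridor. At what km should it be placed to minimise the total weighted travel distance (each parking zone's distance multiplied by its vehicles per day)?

x = 8

For a sum of weighted absolute distances on a line, the optimum is the weighted median (not the mean). Total weight W = 445; half-weight = 222.5.
Sort by position and accumulate weight:
  km 0 (Midtown, w=50) → cum 50
  km 8 (Hillcrest, w=175) → cum 225  ≥ 222.5 → median here
  km 11 (Lakeside, w=120) → cum 345
  km 17 (Westmoor, w=5) → cum 350
  km 21 (Southcross, w=50) → cum 400
  km 23 (Northgate, w=30) → cum 430
  km 26 (Eastvale, w=15) → cum 445
Optimal location: km 8.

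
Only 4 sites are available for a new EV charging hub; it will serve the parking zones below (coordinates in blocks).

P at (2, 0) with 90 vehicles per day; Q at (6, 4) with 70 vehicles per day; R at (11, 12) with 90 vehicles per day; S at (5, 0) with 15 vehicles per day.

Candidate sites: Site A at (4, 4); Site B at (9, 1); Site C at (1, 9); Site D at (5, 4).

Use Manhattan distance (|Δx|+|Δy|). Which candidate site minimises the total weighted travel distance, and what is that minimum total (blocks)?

Site D, total 2020 blocks

Total weighted distance at each candidate:
  Site A (4, 4): total = 2105
  Site B (9, 1): total = 2385
  Site C (1, 9): total = 2965
  Site D (5, 4): total = 2020
Minimum is at Site D with total 2020 blocks.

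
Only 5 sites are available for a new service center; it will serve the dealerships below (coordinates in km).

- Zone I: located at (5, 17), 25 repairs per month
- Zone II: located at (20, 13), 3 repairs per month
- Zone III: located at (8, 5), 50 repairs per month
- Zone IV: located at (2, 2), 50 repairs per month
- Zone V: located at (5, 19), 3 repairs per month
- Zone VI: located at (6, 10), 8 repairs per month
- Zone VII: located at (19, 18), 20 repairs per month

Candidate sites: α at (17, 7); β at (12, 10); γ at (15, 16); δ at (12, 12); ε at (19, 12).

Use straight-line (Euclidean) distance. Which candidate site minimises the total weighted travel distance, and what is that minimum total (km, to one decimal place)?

Total weighted distance at each candidate:
  α (17, 7): total = 2027.9
  β (12, 10): total = 1528.4
  γ (15, 16): total = 2083.2
  δ (12, 12): total = 1614.2
  ε (19, 12): total = 2286.1
Minimum is at β with total 1528.4 km.

β, total 1528.4 km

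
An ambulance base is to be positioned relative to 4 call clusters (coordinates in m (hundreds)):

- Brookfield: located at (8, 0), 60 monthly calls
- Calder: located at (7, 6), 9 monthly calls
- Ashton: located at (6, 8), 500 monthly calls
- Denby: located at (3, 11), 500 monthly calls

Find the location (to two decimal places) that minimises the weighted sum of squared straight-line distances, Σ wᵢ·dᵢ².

The minimiser of Σwᵢ‖p−pᵢ‖² is the weighted centroid p* = (Σwᵢpᵢ)/(Σwᵢ).
Σwᵢ = 1069.
Σwᵢxᵢ = 60·8 + 9·7 + 500·6 + 500·3 = 5043.
Σwᵢyᵢ = 60·0 + 9·6 + 500·8 + 500·11 = 9554.
x* = 5043/1069 = 4.72, y* = 9554/1069 = 8.94.

(4.72, 8.94)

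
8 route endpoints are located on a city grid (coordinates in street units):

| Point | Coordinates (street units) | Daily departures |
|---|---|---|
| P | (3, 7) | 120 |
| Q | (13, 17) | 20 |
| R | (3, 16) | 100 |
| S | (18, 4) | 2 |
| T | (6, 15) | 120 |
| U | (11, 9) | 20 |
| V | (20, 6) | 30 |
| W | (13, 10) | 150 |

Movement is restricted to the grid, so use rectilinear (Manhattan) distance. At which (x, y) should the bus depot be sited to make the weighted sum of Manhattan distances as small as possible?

Manhattan distance separates: Σwᵢ(|x−xᵢ|+|y−yᵢ|) = Σwᵢ|x−xᵢ| + Σwᵢ|y−yᵢ|, so x and y are optimised independently as 1-D weighted medians.
Total weight W = 562; half = 281.
x-coordinate, sorted with cumulative weight:
  x=3 (P, w=120) cum 120
  x=3 (R, w=100) cum 220
  x=6 (T, w=120) cum 340  ← median
  x=11 (U, w=20) cum 360
  x=13 (Q, w=20) cum 380
  x=13 (W, w=150) cum 530
  x=18 (S, w=2) cum 532
  x=20 (V, w=30) cum 562
⇒ x* = 6
y-coordinate, sorted with cumulative weight:
  y=4 (S, w=2) cum 2
  y=6 (V, w=30) cum 32
  y=7 (P, w=120) cum 152
  y=9 (U, w=20) cum 172
  y=10 (W, w=150) cum 322  ← median
  y=15 (T, w=120) cum 442
  y=16 (R, w=100) cum 542
  y=17 (Q, w=20) cum 562
⇒ y* = 10

(6, 10)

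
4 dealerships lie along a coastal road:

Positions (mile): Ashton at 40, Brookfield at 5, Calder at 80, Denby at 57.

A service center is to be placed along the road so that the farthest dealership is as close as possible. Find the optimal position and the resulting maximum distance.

The 1-center on a line is the midpoint of the two extreme points: leftmost at 5, rightmost at 80.
Optimal location = (5 + 80)/2 = 42.5; maximum distance = (80 − 5)/2 = 37.5.

location 42.5, max distance 37.5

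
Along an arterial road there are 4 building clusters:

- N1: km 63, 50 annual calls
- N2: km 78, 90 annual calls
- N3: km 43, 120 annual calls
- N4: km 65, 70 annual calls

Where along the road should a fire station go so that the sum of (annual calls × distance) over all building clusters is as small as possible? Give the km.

For a sum of weighted absolute distances on a line, the optimum is the weighted median (not the mean). Total weight W = 330; half-weight = 165.
Sort by position and accumulate weight:
  km 43 (N3, w=120) → cum 120
  km 63 (N1, w=50) → cum 170  ≥ 165 → median here
  km 65 (N4, w=70) → cum 240
  km 78 (N2, w=90) → cum 330
Optimal location: km 63.

x = 63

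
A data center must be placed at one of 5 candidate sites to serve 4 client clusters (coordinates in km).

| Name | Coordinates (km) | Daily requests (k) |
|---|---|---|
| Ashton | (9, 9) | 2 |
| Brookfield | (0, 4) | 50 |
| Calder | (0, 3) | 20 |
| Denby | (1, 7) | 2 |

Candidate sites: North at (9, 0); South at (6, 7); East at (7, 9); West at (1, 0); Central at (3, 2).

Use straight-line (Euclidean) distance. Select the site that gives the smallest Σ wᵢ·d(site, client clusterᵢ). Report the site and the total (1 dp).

Total weighted distance at each candidate:
  North (9, 0): total = 721.4
  South (6, 7): total = 496.8
  East (7, 9): total = 631.2
  West (1, 0): total = 307.5
  Central (3, 2): total = 272.7
Minimum is at Central with total 272.7 km.

Central, total 272.7 km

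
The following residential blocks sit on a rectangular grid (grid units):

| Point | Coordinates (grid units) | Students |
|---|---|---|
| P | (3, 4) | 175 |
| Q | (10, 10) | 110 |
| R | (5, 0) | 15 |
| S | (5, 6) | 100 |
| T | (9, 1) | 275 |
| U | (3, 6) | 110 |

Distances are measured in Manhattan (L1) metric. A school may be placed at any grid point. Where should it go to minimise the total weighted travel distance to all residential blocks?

Manhattan distance separates: Σwᵢ(|x−xᵢ|+|y−yᵢ|) = Σwᵢ|x−xᵢ| + Σwᵢ|y−yᵢ|, so x and y are optimised independently as 1-D weighted medians.
Total weight W = 785; half = 392.5.
x-coordinate, sorted with cumulative weight:
  x=3 (P, w=175) cum 175
  x=3 (U, w=110) cum 285
  x=5 (R, w=15) cum 300
  x=5 (S, w=100) cum 400  ← median
  x=9 (T, w=275) cum 675
  x=10 (Q, w=110) cum 785
⇒ x* = 5
y-coordinate, sorted with cumulative weight:
  y=0 (R, w=15) cum 15
  y=1 (T, w=275) cum 290
  y=4 (P, w=175) cum 465  ← median
  y=6 (S, w=100) cum 565
  y=6 (U, w=110) cum 675
  y=10 (Q, w=110) cum 785
⇒ y* = 4

(5, 4)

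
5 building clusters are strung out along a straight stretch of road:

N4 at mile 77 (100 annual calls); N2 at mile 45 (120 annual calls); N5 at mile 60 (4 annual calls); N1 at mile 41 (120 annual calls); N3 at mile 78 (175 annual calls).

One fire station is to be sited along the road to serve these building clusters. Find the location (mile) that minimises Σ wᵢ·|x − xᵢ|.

x = 77

For a sum of weighted absolute distances on a line, the optimum is the weighted median (not the mean). Total weight W = 519; half-weight = 259.5.
Sort by position and accumulate weight:
  mile 41 (N1, w=120) → cum 120
  mile 45 (N2, w=120) → cum 240
  mile 60 (N5, w=4) → cum 244
  mile 77 (N4, w=100) → cum 344  ≥ 259.5 → median here
  mile 78 (N3, w=175) → cum 519
Optimal location: mile 77.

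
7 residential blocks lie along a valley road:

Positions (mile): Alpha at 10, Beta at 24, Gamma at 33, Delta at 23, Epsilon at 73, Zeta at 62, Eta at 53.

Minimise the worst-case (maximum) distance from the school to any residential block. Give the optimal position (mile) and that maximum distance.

location 41.5, max distance 31.5

The 1-center on a line is the midpoint of the two extreme points: leftmost at 10, rightmost at 73.
Optimal location = (10 + 73)/2 = 41.5; maximum distance = (73 − 10)/2 = 31.5.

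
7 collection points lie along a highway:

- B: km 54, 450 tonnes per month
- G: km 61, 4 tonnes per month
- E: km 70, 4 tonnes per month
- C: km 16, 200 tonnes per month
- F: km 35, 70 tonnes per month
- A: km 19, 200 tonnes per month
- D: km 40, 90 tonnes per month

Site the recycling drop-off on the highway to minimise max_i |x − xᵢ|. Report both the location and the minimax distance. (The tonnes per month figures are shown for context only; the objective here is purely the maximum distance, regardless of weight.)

The 1-center on a line is the midpoint of the two extreme points: leftmost at 16, rightmost at 70.
Optimal location = (16 + 70)/2 = 43; maximum distance = (70 − 16)/2 = 27.

location 43, max distance 27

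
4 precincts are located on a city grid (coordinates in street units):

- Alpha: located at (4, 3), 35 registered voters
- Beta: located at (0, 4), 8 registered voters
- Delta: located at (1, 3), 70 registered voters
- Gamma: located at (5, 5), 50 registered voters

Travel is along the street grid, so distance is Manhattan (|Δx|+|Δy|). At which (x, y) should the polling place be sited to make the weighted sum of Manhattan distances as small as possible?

(4, 3)

Manhattan distance separates: Σwᵢ(|x−xᵢ|+|y−yᵢ|) = Σwᵢ|x−xᵢ| + Σwᵢ|y−yᵢ|, so x and y are optimised independently as 1-D weighted medians.
Total weight W = 163; half = 81.5.
x-coordinate, sorted with cumulative weight:
  x=0 (Beta, w=8) cum 8
  x=1 (Delta, w=70) cum 78
  x=4 (Alpha, w=35) cum 113  ← median
  x=5 (Gamma, w=50) cum 163
⇒ x* = 4
y-coordinate, sorted with cumulative weight:
  y=3 (Alpha, w=35) cum 35
  y=3 (Delta, w=70) cum 105  ← median
  y=4 (Beta, w=8) cum 113
  y=5 (Gamma, w=50) cum 163
⇒ y* = 3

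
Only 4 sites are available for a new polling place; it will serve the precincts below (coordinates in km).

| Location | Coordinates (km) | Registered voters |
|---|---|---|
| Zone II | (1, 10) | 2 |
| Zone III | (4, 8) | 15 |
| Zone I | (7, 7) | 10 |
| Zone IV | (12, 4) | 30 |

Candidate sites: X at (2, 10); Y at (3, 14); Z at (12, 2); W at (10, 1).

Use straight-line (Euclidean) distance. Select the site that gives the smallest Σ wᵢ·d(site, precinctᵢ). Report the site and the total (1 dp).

Z, total 307.9 km

Total weighted distance at each candidate:
  X (2, 10): total = 452.6
  Y (3, 14): total = 584.4
  Z (12, 2): total = 307.9
  W (10, 1): total = 339.0
Minimum is at Z with total 307.9 km.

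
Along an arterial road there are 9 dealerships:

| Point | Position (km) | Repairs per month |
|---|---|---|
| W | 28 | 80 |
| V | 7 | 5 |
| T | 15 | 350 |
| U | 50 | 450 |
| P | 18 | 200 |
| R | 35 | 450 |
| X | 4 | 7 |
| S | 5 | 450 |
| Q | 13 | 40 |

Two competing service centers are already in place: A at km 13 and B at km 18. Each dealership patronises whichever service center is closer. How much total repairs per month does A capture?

The indifferent point is the midpoint (13+18)/2 = 15.5; dealerships left of it (closer to A at 13) go to A, those right go to B.
  X at 4 (w=7) → A
  S at 5 (w=450) → A
  V at 7 (w=5) → A
  Q at 13 (w=40) → A
  T at 15 (w=350) → A
  P at 18 (w=200) → B
  W at 28 (w=80) → B
  R at 35 (w=450) → B
  U at 50 (w=450) → B
A captures 852; B captures 1180.

852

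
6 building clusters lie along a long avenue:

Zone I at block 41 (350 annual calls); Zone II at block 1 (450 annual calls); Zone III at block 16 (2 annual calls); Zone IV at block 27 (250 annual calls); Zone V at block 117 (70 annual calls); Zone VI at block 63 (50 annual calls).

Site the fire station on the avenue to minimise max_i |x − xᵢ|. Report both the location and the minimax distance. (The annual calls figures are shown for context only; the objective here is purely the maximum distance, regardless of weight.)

The 1-center on a line is the midpoint of the two extreme points: leftmost at 1, rightmost at 117.
Optimal location = (1 + 117)/2 = 59; maximum distance = (117 − 1)/2 = 58.

location 59, max distance 58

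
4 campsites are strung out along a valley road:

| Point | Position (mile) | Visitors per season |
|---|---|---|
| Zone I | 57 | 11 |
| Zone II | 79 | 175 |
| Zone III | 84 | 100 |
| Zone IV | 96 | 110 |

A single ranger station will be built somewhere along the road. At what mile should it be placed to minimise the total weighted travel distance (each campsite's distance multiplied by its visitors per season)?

For a sum of weighted absolute distances on a line, the optimum is the weighted median (not the mean). Total weight W = 396; half-weight = 198.
Sort by position and accumulate weight:
  mile 57 (Zone I, w=11) → cum 11
  mile 79 (Zone II, w=175) → cum 186
  mile 84 (Zone III, w=100) → cum 286  ≥ 198 → median here
  mile 96 (Zone IV, w=110) → cum 396
Optimal location: mile 84.

x = 84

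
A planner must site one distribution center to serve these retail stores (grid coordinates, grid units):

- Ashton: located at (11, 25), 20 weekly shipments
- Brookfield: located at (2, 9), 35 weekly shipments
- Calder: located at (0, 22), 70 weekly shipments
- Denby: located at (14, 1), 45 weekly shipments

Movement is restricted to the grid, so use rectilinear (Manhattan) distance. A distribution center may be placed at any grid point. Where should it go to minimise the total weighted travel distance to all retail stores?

(2, 22)

Manhattan distance separates: Σwᵢ(|x−xᵢ|+|y−yᵢ|) = Σwᵢ|x−xᵢ| + Σwᵢ|y−yᵢ|, so x and y are optimised independently as 1-D weighted medians.
Total weight W = 170; half = 85.
x-coordinate, sorted with cumulative weight:
  x=0 (Calder, w=70) cum 70
  x=2 (Brookfield, w=35) cum 105  ← median
  x=11 (Ashton, w=20) cum 125
  x=14 (Denby, w=45) cum 170
⇒ x* = 2
y-coordinate, sorted with cumulative weight:
  y=1 (Denby, w=45) cum 45
  y=9 (Brookfield, w=35) cum 80
  y=22 (Calder, w=70) cum 150  ← median
  y=25 (Ashton, w=20) cum 170
⇒ y* = 22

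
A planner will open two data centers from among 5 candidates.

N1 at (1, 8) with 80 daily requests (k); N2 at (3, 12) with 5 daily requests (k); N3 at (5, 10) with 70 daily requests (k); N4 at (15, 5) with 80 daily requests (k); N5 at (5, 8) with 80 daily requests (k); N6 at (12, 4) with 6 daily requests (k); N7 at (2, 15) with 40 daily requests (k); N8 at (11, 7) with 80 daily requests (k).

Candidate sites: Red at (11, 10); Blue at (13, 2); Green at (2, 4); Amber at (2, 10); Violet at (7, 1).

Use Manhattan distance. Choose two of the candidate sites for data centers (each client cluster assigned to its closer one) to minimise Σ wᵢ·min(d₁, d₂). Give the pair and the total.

Evaluate every pair (each demand assigned to the nearer of the two):
  {Blue, Amber}: total = 2043
  {Red, Amber}: total = 2067
  {Red, Green}: total = 2867
  {Amber, Violet}: total = 2873
  {Blue, Green}: total = 3053
  {Green, Amber}: total = 3205
  {Red, Blue}: total = 3288
  {Red, Violet}: total = 3632
  {Green, Violet}: total = 3883
  {Blue, Violet}: total = 4343
Best pair: {Blue, Amber} with total 2043.

{Blue, Amber}, total 2043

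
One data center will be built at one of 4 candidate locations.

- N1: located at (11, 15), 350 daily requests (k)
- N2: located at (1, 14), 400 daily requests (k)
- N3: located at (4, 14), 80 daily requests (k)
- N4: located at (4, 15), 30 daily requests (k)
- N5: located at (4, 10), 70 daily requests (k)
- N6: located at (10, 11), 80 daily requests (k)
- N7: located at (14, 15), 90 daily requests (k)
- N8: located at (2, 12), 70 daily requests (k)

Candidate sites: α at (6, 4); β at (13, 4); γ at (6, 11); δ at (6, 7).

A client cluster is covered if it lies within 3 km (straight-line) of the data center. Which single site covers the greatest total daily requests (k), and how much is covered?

γ, covering 70

Coverage radius r = 3 km; a point is covered iff (Δx)²+(Δy)² ≤ 3² = 9.
  α (6, 4): covers {none} → 0
  β (13, 4): covers {none} → 0
  γ (6, 11): covers {N5} → 70
  δ (6, 7): covers {none} → 0
Maximum coverage at γ: 70 daily requests (k).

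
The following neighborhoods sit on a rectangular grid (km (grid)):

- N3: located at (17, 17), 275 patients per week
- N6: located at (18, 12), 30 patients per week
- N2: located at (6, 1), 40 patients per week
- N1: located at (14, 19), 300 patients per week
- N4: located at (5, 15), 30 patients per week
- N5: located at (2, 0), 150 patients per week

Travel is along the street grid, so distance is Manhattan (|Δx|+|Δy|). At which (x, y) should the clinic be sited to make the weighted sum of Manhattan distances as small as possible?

(14, 17)

Manhattan distance separates: Σwᵢ(|x−xᵢ|+|y−yᵢ|) = Σwᵢ|x−xᵢ| + Σwᵢ|y−yᵢ|, so x and y are optimised independently as 1-D weighted medians.
Total weight W = 825; half = 412.5.
x-coordinate, sorted with cumulative weight:
  x=2 (N5, w=150) cum 150
  x=5 (N4, w=30) cum 180
  x=6 (N2, w=40) cum 220
  x=14 (N1, w=300) cum 520  ← median
  x=17 (N3, w=275) cum 795
  x=18 (N6, w=30) cum 825
⇒ x* = 14
y-coordinate, sorted with cumulative weight:
  y=0 (N5, w=150) cum 150
  y=1 (N2, w=40) cum 190
  y=12 (N6, w=30) cum 220
  y=15 (N4, w=30) cum 250
  y=17 (N3, w=275) cum 525  ← median
  y=19 (N1, w=300) cum 825
⇒ y* = 17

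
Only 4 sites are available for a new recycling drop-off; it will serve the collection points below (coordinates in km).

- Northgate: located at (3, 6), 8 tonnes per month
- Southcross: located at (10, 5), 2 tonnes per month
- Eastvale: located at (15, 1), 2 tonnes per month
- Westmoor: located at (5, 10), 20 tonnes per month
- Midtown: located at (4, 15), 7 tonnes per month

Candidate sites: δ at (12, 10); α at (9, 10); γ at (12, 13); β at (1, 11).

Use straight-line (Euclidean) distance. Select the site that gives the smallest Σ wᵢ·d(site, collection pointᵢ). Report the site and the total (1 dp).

Total weighted distance at each candidate:
  δ (12, 10): total = 314.6
  α (9, 10): total = 219.0
  γ (12, 13): total = 342.5
  β (1, 11): total = 216.6
Minimum is at β with total 216.6 km.

β, total 216.6 km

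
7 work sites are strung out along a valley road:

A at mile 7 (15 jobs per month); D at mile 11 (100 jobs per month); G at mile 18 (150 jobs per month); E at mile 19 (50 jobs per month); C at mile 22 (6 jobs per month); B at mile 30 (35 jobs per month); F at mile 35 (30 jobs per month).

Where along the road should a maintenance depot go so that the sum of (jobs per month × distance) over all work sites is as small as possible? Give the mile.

For a sum of weighted absolute distances on a line, the optimum is the weighted median (not the mean). Total weight W = 386; half-weight = 193.
Sort by position and accumulate weight:
  mile 7 (A, w=15) → cum 15
  mile 11 (D, w=100) → cum 115
  mile 18 (G, w=150) → cum 265  ≥ 193 → median here
  mile 19 (E, w=50) → cum 315
  mile 22 (C, w=6) → cum 321
  mile 30 (B, w=35) → cum 356
  mile 35 (F, w=30) → cum 386
Optimal location: mile 18.

x = 18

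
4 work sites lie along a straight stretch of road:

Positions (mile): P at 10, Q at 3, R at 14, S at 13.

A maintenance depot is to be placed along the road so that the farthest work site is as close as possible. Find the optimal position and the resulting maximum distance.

location 8.5, max distance 5.5

The 1-center on a line is the midpoint of the two extreme points: leftmost at 3, rightmost at 14.
Optimal location = (3 + 14)/2 = 8.5; maximum distance = (14 − 3)/2 = 5.5.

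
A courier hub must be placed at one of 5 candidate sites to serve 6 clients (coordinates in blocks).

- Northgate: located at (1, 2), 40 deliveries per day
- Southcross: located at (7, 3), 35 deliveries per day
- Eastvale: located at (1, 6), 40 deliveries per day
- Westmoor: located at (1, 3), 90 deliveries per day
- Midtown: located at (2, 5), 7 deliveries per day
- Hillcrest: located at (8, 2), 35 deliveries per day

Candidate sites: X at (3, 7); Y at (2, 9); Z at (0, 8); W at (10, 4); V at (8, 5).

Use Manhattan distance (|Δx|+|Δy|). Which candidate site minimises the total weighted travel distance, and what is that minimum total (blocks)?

Total weighted distance at each candidate:
  X (3, 7): total = 1591
  Y (2, 9): total = 1978
  Z (0, 8): total = 1885
  W (10, 4): total = 2123
  V (8, 5): total = 1782
Minimum is at X with total 1591 blocks.

X, total 1591 blocks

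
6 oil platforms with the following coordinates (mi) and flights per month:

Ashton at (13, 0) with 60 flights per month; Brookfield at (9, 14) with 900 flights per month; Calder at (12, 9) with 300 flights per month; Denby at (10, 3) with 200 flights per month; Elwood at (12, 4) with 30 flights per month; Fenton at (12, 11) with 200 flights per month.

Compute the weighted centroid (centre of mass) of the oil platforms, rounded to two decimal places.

(10.20, 10.78)

The minimiser of Σwᵢ‖p−pᵢ‖² is the weighted centroid p* = (Σwᵢpᵢ)/(Σwᵢ).
Σwᵢ = 1690.
Σwᵢxᵢ = 60·13 + 900·9 + 300·12 + 200·10 + 30·12 + 200·12 = 17240.
Σwᵢyᵢ = 60·0 + 900·14 + 300·9 + 200·3 + 30·4 + 200·11 = 18220.
x* = 17240/1690 = 10.20, y* = 18220/1690 = 10.78.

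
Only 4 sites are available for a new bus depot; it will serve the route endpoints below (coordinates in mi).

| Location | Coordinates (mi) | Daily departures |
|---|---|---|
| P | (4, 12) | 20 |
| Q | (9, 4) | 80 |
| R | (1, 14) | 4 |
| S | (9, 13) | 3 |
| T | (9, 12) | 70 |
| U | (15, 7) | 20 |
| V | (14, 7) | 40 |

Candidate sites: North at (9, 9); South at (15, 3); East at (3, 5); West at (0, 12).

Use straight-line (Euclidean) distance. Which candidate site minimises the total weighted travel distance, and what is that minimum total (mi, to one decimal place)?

Total weighted distance at each candidate:
  North (9, 9): total = 1118.3
  South (15, 3): total = 1879.2
  East (3, 5): total = 2030.8
  West (0, 12): total = 2620.3
Minimum is at North with total 1118.3 mi.

North, total 1118.3 mi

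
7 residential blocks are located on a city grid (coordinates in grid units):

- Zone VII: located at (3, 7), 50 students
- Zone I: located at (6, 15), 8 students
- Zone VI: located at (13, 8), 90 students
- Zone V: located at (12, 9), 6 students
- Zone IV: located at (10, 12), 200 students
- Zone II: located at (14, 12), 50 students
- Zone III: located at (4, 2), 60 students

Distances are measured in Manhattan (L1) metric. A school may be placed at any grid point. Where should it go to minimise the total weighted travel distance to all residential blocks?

Manhattan distance separates: Σwᵢ(|x−xᵢ|+|y−yᵢ|) = Σwᵢ|x−xᵢ| + Σwᵢ|y−yᵢ|, so x and y are optimised independently as 1-D weighted medians.
Total weight W = 464; half = 232.
x-coordinate, sorted with cumulative weight:
  x=3 (Zone VII, w=50) cum 50
  x=4 (Zone III, w=60) cum 110
  x=6 (Zone I, w=8) cum 118
  x=10 (Zone IV, w=200) cum 318  ← median
  x=12 (Zone V, w=6) cum 324
  x=13 (Zone VI, w=90) cum 414
  x=14 (Zone II, w=50) cum 464
⇒ x* = 10
y-coordinate, sorted with cumulative weight:
  y=2 (Zone III, w=60) cum 60
  y=7 (Zone VII, w=50) cum 110
  y=8 (Zone VI, w=90) cum 200
  y=9 (Zone V, w=6) cum 206
  y=12 (Zone IV, w=200) cum 406  ← median
  y=12 (Zone II, w=50) cum 456
  y=15 (Zone I, w=8) cum 464
⇒ y* = 12

(10, 12)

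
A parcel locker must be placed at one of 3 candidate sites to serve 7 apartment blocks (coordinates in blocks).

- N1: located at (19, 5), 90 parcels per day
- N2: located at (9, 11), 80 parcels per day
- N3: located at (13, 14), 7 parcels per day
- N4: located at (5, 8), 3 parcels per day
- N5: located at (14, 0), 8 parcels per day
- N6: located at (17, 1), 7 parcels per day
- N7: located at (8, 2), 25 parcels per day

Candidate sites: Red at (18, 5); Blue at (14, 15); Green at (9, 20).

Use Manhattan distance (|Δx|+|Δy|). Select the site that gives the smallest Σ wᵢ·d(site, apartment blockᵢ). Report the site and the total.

Total weighted distance at each candidate:
  Red (18, 5): total = 1868
  Blue (14, 15): total = 2846
  Green (9, 20): total = 3952
Minimum is at Red with total 1868 blocks.

Red, total 1868 blocks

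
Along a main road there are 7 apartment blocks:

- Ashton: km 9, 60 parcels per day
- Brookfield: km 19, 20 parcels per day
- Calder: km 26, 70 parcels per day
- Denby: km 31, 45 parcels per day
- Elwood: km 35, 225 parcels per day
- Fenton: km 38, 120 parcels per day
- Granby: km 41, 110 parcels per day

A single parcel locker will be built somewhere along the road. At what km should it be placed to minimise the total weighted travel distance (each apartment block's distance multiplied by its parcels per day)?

x = 35

For a sum of weighted absolute distances on a line, the optimum is the weighted median (not the mean). Total weight W = 650; half-weight = 325.
Sort by position and accumulate weight:
  km 9 (Ashton, w=60) → cum 60
  km 19 (Brookfield, w=20) → cum 80
  km 26 (Calder, w=70) → cum 150
  km 31 (Denby, w=45) → cum 195
  km 35 (Elwood, w=225) → cum 420  ≥ 325 → median here
  km 38 (Fenton, w=120) → cum 540
  km 41 (Granby, w=110) → cum 650
Optimal location: km 35.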